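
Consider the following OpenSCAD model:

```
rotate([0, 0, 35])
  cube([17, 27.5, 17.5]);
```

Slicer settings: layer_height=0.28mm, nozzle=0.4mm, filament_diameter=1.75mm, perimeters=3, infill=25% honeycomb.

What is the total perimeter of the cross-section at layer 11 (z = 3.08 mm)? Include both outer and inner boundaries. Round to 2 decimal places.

At z = 3.08 mm: the cube (footprint 17×27.5) is included at this height (perimeter 89.00 mm); (whole slice rotated 35° about Z — lengths, areas and connectivity unchanged). Overall, the cross-section is a single solid region. Total boundary length (outer) = 89.00 mm.

89.00 mm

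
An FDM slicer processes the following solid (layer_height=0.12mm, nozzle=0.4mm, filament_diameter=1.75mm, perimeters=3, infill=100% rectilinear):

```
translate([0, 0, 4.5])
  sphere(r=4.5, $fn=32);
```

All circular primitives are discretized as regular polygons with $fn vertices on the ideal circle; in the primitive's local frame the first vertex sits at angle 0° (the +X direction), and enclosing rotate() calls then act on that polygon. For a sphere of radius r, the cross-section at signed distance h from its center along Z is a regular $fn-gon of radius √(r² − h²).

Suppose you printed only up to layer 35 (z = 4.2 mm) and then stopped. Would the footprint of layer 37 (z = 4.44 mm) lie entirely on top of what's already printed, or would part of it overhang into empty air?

entirely on top

Compare the two slices. At z = 4.2: the r=4.5 sphere contributes a regular 32-gon of circumradius √(4.5²−0.3²) = 4.490 (area = (32/2)·4.490²·sin(360°/32) = 62.93 mm²). At z = 4.44: the sphere: section is a regular 32-gon, circumradius = √(r²−h²) = √(4.5²−0.06²) = 4.500 (area = (32/2)·4.500²·sin(360°/32) = 63.20 mm²). Checking containment: the cross-section at z = 4.44 is a subset of the cross-section at z = 4.2.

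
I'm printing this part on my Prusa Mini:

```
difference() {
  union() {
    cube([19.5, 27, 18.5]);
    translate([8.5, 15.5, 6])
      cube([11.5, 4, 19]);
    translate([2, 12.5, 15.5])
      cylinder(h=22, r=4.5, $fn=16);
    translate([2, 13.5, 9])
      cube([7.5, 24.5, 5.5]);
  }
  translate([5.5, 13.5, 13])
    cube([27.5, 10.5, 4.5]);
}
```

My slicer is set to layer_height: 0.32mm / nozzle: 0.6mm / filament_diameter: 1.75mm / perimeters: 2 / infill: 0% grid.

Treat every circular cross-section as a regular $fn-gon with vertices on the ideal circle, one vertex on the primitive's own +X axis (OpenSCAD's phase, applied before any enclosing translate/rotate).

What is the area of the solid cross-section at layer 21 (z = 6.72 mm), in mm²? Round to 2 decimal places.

At z = 6.72 mm: the cube (footprint 19.5×27) is included at this height (area 526.50 mm²); the cube at (8.5, 15.5) (footprint 11.5×4) is included at this height (area 46.00 mm²); the cylinder at (2, 12.5) is absent (z outside [15.5, 37.5]); the cube at (2, 13.5) does not reach this height (z outside [9, 14.5]); Merging all regions: the regions partially overlap — summed areas 572.50 mm² minus the doubly-counted overlap 44.00 mm² gives 528.50 mm² — area = 528.50 mm²; the cube at (5.5, 13.5) is not intersected at this z (z outside [13, 17.5]); Taking the first minus the rest: none of the subtracted shapes is present at this height, so the result so far is unchanged — area = 528.50 mm². Overall, the cross-section is a single solid region. Net area = 528.50 mm².

528.50 mm²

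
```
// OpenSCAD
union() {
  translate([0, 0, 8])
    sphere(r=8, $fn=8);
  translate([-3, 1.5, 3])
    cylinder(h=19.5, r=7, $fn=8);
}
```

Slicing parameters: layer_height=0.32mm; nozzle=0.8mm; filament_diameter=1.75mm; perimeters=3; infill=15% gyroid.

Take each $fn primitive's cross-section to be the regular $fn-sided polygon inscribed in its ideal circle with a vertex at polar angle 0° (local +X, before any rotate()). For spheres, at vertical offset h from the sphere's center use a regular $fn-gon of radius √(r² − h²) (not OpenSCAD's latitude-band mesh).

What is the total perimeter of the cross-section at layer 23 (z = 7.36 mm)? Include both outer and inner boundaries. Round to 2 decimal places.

53.28 mm

At z = 7.36 mm: the r=8 sphere contributes a regular 8-gon of circumradius √(8²−0.64²) = 7.974 (perimeter = 2·8·7.974·sin(180°/8) = 48.83 mm); the r=7 cylinder at (-3, 1.5) gives a regular 8-gon of circumradius 7 (constant along its height) (perimeter = 2·8·7.000·sin(180°/8) = 42.86 mm); Taking the union: the regions partially overlap (shared area 109.59 mm²), so the edge portions inside another operand are dropped and the merged outline is re-measured after clipping — boundary = 53.28 mm. Overall, the cross-section is a single solid region. Total boundary length (outer) = 53.28 mm.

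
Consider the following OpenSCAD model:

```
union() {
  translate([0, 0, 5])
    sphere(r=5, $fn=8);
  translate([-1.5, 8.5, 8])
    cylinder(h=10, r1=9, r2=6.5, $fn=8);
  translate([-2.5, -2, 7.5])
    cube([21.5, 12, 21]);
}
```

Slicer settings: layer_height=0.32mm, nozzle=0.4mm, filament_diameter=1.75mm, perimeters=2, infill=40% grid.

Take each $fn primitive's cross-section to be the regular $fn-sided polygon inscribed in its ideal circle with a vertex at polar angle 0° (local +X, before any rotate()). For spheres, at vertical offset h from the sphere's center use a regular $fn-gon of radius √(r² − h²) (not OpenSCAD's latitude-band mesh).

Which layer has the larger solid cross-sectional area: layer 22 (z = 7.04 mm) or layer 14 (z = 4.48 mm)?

layer 14 (z = 4.48 mm)

Layer 22 (z = 7.04): the r=5 sphere contributes a regular 8-gon of circumradius √(5²−2.04²) = 4.565 (area = (8/2)·4.565²·sin(360°/8) = 58.94 mm²); the cone at (-1.5, 8.5) is absent (z outside [8, 18]); the cube at (-2.5, -2) is not intersected at this z (z outside [7.5, 28.5]); Combining (union): only the r=5 sphere is present, so the union is just that shape — area = 58.94 mm². So its area = 58.94 mm². Layer 14 (z = 4.48): the sphere: section is a regular 8-gon, circumradius = √(r²−h²) = √(5²−0.52²) = 4.973 (area = (8/2)·4.973²·sin(360°/8) = 69.95 mm²); the cone at (-1.5, 8.5) is absent (z outside [8, 18]); the cube at (-2.5, -2) is absent (z outside [7.5, 28.5]); Merging all regions: only the r=5 sphere is present, so the union is just that shape — area = 69.95 mm². So its area = 69.95 mm². Layer 14 is larger (69.95 vs 58.94 mm²).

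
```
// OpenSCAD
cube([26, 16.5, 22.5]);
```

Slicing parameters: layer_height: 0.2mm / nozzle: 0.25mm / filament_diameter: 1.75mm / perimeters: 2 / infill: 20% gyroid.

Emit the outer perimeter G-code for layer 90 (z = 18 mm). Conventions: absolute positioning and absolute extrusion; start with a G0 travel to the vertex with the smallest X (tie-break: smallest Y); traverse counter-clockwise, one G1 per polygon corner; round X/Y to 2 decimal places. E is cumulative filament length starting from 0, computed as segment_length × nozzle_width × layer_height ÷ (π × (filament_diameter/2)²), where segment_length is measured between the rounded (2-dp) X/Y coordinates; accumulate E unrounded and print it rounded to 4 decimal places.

At z = 18 mm: the cube (footprint 26×16.5) is included at this height. The outline is a single polygon with 4 vertices. Extrusion per mm of travel: 0.25 × 0.2 / (π × 0.875²) = 0.020788. Accumulating E over each segment gives final E = 1.7669.

G0 X0.00 Y0.00 Z18.00
G1 X26.00 Y0.00 E0.5405
G1 X26.00 Y16.50 E0.8835
G1 X0.00 Y16.50 E1.4239
G1 X0.00 Y0.00 E1.7669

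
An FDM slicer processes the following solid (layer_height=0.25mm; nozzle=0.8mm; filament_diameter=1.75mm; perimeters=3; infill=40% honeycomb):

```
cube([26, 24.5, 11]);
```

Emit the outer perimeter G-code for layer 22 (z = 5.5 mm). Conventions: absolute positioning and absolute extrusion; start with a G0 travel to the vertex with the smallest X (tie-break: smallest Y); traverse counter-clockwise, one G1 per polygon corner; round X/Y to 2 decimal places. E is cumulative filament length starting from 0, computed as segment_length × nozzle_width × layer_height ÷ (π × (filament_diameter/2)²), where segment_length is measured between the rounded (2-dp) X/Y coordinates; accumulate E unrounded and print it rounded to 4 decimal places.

At z = 5.5 mm: the cube (footprint 26×24.5) is included at this height. The outline is a single polygon with 4 vertices. Extrusion per mm of travel: 0.8 × 0.25 / (π × 0.875²) = 0.083150. Accumulating E over each segment gives final E = 8.3982.

G0 X0.00 Y0.00 Z5.50
G1 X26.00 Y0.00 E2.1619
G1 X26.00 Y24.50 E4.1991
G1 X0.00 Y24.50 E6.3610
G1 X0.00 Y0.00 E8.3982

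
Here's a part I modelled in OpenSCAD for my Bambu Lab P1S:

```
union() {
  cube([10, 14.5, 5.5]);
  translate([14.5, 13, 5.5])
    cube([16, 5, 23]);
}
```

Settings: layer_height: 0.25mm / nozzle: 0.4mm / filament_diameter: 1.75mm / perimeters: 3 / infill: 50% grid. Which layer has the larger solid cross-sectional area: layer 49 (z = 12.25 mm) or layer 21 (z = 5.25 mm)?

Layer 49 (z = 12.25): the cube is absent (z outside [0, 5.5]); the 16×5 cube at (14.5, 13) contributes its full rectangle (area 80.00 mm²); Taking the union: only the 16×5 cube at (14.5, 13) is present, so the union is just that shape — area = 80.00 mm². So its area = 80.00 mm². Layer 21 (z = 5.25): the cube (footprint 10×14.5) is included at this height (area 145.00 mm²); the cube at (14.5, 13) is absent (z outside [5.5, 28.5]); Taking the union: only the 10×14.5 cube is present, so the union is just that shape — area = 145.00 mm². So its area = 145.00 mm². Layer 21 is larger (145.00 vs 80.00 mm²).

layer 21 (z = 5.25 mm)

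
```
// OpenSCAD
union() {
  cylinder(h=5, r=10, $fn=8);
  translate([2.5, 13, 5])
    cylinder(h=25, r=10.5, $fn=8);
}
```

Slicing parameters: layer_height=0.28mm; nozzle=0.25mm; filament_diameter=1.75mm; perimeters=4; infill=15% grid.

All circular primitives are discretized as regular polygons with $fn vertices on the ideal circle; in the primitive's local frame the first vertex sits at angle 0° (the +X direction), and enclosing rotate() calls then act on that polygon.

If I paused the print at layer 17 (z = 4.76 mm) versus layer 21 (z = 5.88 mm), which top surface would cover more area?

layer 21 (z = 5.88 mm)

Layer 17 (z = 4.76): the cylinder: section is a regular 8-gon, circumradius r=10 (area = (8/2)·10.000²·sin(360°/8) = 282.84 mm²); the cylinder at (2.5, 13) does not reach this height (z outside [5, 30]); Combining (union): only the r=10 cylinder is present, so the union is just that shape — area = 282.84 mm². So its area = 282.84 mm². Layer 21 (z = 5.88): the cylinder is absent (z outside [0, 5]); the r=10.5 cylinder at (2.5, 13) gives a regular 8-gon of circumradius 10.5 (constant along its height) (area = (8/2)·10.500²·sin(360°/8) = 311.83 mm²); Merging all regions: only the r=10.5 cylinder at (2.5, 13) is present, so the union is just that shape — area = 311.83 mm². So its area = 311.83 mm². Layer 21 is larger (311.83 vs 282.84 mm²).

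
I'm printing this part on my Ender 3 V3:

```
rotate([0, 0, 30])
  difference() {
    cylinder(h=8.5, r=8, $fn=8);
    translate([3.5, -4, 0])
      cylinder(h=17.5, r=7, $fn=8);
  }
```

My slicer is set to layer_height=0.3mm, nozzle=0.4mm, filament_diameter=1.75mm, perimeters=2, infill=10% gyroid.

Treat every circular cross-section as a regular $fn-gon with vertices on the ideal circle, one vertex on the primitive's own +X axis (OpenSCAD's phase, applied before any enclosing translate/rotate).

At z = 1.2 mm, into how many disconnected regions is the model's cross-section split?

1

At z = 1.2 mm: the r=8 cylinder contributes a regular 8-gon of circumradius 8; the r=7 cylinder at (3.5, -4) gives a regular 8-gon of circumradius 7 (constant along its height); Taking the first minus the rest: starting from the r=8 cylinder, the r=7 cylinder at (3.5, -4) partially overlaps it — only the 84.72 mm² overlap (of its 138.59 mm²) is removed, clipping the outline — 1 connected region; (rotated 30° about Z; rotation is an isometry so areas/perimeters/island counts are preserved). The result has 1 disconnected region.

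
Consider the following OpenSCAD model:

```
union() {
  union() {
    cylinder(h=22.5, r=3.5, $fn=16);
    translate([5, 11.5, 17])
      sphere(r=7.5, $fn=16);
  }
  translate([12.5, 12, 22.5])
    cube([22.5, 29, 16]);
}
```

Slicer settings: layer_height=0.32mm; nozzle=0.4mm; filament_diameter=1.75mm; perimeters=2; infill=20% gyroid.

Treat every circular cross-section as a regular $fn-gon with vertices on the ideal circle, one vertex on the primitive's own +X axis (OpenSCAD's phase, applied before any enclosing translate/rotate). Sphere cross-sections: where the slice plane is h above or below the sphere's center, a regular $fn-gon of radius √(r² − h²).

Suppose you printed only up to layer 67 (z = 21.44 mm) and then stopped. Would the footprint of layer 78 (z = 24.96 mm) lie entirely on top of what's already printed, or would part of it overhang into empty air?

part overhangs

Compare the two slices. At z = 21.44: the r=3.5 cylinder gives a regular 16-gon of circumradius 3.5 (constant along its height) (area = (16/2)·3.500²·sin(360°/16) = 37.50 mm²); the r=7.5 sphere at (5, 11.5) slices to a regular 16-gon of circumradius 6.045 (√(r²−h²) with h=4.44 from center) (area = (16/2)·6.045²·sin(360°/16) = 111.85 mm²); Combining (union): the 2 present regions are separate (no shared area or edge), so areas and boundary lengths simply add and each stays a separate island — area = 149.36 mm²; the cube at (12.5, 12) is absent (z outside [22.5, 38.5]); Taking the union: only the result so far is present, so the union is just that shape — area = 149.36 mm². At z = 24.96: the cylinder does not reach this height (z outside [0, 22.5]); the sphere at (5, 11.5) is absent (|z−center|=7.960 > r=7.5); Merging all regions: nothing is present at this height; the cube at (12.5, 12) (footprint 22.5×29) is included at this height (area 652.50 mm²); Taking the union: only the 22.5×29 cube at (12.5, 12) is present, so the union is just that shape — area = 652.50 mm². Checking containment: at z = 24.96 the cross-section extends beyond the z = 21.44 cross-section by about 652.50 mm².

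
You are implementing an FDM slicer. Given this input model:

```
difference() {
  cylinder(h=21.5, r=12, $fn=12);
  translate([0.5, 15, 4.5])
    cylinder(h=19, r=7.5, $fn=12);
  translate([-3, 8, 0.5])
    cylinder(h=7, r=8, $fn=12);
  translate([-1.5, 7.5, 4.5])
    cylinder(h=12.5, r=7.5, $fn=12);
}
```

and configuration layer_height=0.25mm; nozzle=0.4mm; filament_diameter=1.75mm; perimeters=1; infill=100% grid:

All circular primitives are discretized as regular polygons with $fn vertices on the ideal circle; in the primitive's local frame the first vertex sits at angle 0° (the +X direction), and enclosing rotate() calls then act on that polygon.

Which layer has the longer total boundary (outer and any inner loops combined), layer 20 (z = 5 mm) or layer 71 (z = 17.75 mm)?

layer 20 (z = 5 mm)

Layer 20 (z = 5): the r=12 cylinder contributes a regular 12-gon of circumradius 12 (perimeter = 2·12·12.000·sin(180°/12) = 74.54 mm); the r=7.5 cylinder at (0.5, 15) gives a regular 12-gon of circumradius 7.5 (constant along its height) (perimeter = 2·12·7.500·sin(180°/12) = 46.59 mm); the cylinder at (-3, 8): section is a regular 12-gon, circumradius r=8 (perimeter = 2·12·8.000·sin(180°/12) = 49.69 mm); the cylinder at (-1.5, 7.5): section is a regular 12-gon, circumradius r=7.5 (perimeter = 2·12·7.500·sin(180°/12) = 46.59 mm); Subtracting the remaining from the first: starting from the r=12 cylinder, the r=7.5 cylinder at (0.5, 15) partially overlaps it — only the 31.05 mm² overlap (of its 168.75 mm²) is removed, clipping the outline; the r=8 cylinder at (-3, 8) partially overlaps it — only the 101.56 mm² overlap (of its 192.00 mm²) is removed, clipping the outline; the r=7.5 cylinder at (-1.5, 7.5) partially overlaps it — only the 10.91 mm² overlap (of its 168.75 mm²) is removed, clipping the outline — boundary = 82.25 mm. So its perimeter = 82.25 mm. Layer 71 (z = 17.75): the r=12 cylinder gives a regular 12-gon of circumradius 12 (constant along its height) (perimeter = 2·12·12.000·sin(180°/12) = 74.54 mm); the r=7.5 cylinder at (0.5, 15) contributes a regular 12-gon of circumradius 7.5 (perimeter = 2·12·7.500·sin(180°/12) = 46.59 mm); the cylinder at (-3, 8) is not intersected at this z (z outside [0.5, 7.5]); the cylinder at (-1.5, 7.5) is not intersected at this z (z outside [4.5, 17]); After the difference (first − rest): starting from the r=12 cylinder, the r=7.5 cylinder at (0.5, 15) partially overlaps it — only the 31.05 mm² overlap (of its 168.75 mm²) is removed, clipping the outline — boundary = 75.99 mm. So its perimeter = 75.99 mm. Layer 20 is larger (82.25 vs 75.99 mm).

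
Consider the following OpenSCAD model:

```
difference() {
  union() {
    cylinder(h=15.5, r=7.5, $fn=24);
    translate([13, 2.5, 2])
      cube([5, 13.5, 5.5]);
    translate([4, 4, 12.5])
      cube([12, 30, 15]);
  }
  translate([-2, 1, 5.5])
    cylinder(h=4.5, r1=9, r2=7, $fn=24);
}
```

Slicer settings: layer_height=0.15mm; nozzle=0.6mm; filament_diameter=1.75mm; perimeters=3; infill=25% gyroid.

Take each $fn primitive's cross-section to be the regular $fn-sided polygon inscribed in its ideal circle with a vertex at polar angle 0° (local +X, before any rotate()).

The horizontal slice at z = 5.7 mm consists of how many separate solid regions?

At z = 5.7 mm: the r=7.5 cylinder gives a regular 24-gon of circumradius 7.5 (constant along its height); the cube at (13, 2.5) (footprint 5×13.5) is included at this height; the cube at (4, 4) does not reach this height (z outside [12.5, 27.5]); Merging all regions: the 2 present regions are separate (no shared area or edge), so areas and boundary lengths simply add and each stays a separate island — 2 connected regions; the cone at (-2, 1) (r1=9→r2=7) has section circumradius 8.911 here — a regular 24-gon; Taking the first minus the rest: starting from the result so far, the cone at (-2, 1) partially overlaps it — only the 166.78 mm² overlap (of its 246.63 mm²) is removed, clipping the outline — 2 connected regions. The result has 2 disconnected regions.

2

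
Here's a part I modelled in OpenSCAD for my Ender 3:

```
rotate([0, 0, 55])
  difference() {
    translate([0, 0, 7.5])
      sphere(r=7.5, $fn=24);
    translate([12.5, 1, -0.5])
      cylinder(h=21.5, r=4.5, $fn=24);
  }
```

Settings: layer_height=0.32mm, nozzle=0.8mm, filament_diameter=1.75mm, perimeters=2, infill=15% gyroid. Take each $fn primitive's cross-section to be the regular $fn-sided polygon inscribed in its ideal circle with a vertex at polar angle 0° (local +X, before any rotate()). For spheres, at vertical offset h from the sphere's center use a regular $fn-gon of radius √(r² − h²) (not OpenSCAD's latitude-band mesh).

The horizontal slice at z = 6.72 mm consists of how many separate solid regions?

At z = 6.72 mm: the sphere: section is a regular 24-gon, circumradius = √(r²−h²) = √(7.5²−0.78²) = 7.459; the r=4.5 cylinder at (12.5, 1) gives a regular 24-gon of circumradius 4.5 (constant along its height); Subtracting the remaining from the first: starting from the r=7.5 sphere, the r=4.5 cylinder at (12.5, 1) misses the remaining region (no effect) — 1 connected region; (rotated 55° about Z; rotation is an isometry so areas/perimeters/island counts are preserved). The result has 1 disconnected region.

1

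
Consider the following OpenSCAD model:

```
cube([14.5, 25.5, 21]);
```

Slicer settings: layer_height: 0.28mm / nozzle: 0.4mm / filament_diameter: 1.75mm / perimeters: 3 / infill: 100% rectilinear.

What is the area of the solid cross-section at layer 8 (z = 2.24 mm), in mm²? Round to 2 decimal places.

369.75 mm²

At z = 2.24 mm: the 14.5×25.5 cube contributes its full rectangle (area 369.75 mm²). Overall, the cross-section is a single solid region. Net area = 369.75 mm².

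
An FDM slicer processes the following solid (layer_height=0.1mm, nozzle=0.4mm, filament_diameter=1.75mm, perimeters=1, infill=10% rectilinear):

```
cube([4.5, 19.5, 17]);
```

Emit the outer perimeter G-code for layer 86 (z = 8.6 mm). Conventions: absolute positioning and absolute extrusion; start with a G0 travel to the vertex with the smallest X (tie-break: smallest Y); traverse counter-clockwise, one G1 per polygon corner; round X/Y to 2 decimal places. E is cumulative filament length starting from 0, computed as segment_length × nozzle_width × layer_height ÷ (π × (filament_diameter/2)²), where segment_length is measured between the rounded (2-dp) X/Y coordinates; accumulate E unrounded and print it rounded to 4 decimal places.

G0 X0.00 Y0.00 Z8.60
G1 X4.50 Y0.00 E0.0748
G1 X4.50 Y19.50 E0.3991
G1 X0.00 Y19.50 E0.4740
G1 X0.00 Y0.00 E0.7982

At z = 8.6 mm: the cube is present — its section is the full 4.5×19.5 rectangle. The outline is a single polygon with 4 vertices. Extrusion per mm of travel: 0.4 × 0.1 / (π × 0.875²) = 0.016630. Accumulating E over each segment gives final E = 0.7982.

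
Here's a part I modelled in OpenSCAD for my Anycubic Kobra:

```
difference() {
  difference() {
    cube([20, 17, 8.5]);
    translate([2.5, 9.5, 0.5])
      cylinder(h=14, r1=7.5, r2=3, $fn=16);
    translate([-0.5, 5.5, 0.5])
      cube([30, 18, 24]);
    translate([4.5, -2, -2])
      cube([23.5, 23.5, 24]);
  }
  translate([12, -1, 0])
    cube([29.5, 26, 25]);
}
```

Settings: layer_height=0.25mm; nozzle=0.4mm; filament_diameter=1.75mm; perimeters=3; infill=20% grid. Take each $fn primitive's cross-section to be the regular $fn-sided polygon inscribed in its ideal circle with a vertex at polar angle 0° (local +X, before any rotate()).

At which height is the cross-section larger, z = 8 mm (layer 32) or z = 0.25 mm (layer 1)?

layer 1 (z = 0.25 mm)

Layer 32 (z = 8): the cube is present — its section is the full 20×17 rectangle (area 340.00 mm²); the cone at (2.5, 9.5) (r1=7.5→r2=3) has section circumradius 5.089 here — a regular 16-gon (area = (16/2)·5.089²·sin(360°/16) = 79.29 mm²); the 30×18 cube at (-0.5, 5.5) contributes its full rectangle (area 540.00 mm²); the cube at (4.5, -2) is present — its section is the full 23.5×23.5 rectangle (area 552.25 mm²); Taking the first minus the rest: starting from the 20×17 cube (340.00 mm²), the cone at (2.5, 9.5) partially overlaps it — only the 63.71 mm² overlap (of its 79.29 mm²) is removed, clipping the outline; the 30×18 cube at (-0.5, 5.5) partially overlaps it — only the 170.44 mm² overlap (of its 540.00 mm²) is removed, clipping the outline; the 23.5×23.5 cube at (4.5, -2) partially overlaps it — only the 84.92 mm² overlap (of its 552.25 mm²) is removed, clipping the outline — area = 20.94 mm²; the cube at (12, -1) is present — its section is the full 29.5×26 rectangle (area 767.00 mm²); Subtracting the remaining from the first: starting from that combined region (20.94 mm²), the 29.5×26 cube at (12, -1) misses the remaining region (no effect) — area = 20.94 mm². So its area = 20.94 mm². Layer 1 (z = 0.25): the cube (footprint 20×17) is included at this height (area 340.00 mm²); the cone at (2.5, 9.5) does not reach this height (z outside [0.5, 14.5]); the cube at (-0.5, 5.5) is absent (z outside [0.5, 24.5]); the cube at (4.5, -2) is present — its section is the full 23.5×23.5 rectangle (area 552.25 mm²); Subtracting the remaining from the first: starting from the 20×17 cube (340.00 mm²), the 23.5×23.5 cube at (4.5, -2) partially overlaps it — only the 263.50 mm² overlap (of its 552.25 mm²) is removed, clipping the outline — area = 76.50 mm²; the 29.5×26 cube at (12, -1) contributes its full rectangle (area 767.00 mm²); Taking the first minus the rest: starting from the result so far (76.50 mm²), the 29.5×26 cube at (12, -1) misses the remaining region (no effect) — area = 76.50 mm². So its area = 76.50 mm². Layer 1 is larger (76.50 vs 20.94 mm²).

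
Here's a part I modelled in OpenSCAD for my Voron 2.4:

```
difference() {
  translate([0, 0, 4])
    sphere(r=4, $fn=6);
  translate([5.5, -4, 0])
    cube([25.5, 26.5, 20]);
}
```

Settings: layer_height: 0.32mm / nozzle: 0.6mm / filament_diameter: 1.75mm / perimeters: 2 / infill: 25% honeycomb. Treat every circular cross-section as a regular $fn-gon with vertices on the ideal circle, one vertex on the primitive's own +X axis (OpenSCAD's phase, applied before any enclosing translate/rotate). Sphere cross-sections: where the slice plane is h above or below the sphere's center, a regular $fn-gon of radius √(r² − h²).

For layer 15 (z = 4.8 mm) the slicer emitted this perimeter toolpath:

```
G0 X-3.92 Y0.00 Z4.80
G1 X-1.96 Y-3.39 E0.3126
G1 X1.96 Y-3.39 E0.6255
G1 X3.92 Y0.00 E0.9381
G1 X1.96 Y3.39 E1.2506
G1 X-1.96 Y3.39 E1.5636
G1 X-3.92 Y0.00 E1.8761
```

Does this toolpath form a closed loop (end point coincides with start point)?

yes

Start point (G0): (-3.92, 0.00). End point (last G1): the path returns to the start — closed.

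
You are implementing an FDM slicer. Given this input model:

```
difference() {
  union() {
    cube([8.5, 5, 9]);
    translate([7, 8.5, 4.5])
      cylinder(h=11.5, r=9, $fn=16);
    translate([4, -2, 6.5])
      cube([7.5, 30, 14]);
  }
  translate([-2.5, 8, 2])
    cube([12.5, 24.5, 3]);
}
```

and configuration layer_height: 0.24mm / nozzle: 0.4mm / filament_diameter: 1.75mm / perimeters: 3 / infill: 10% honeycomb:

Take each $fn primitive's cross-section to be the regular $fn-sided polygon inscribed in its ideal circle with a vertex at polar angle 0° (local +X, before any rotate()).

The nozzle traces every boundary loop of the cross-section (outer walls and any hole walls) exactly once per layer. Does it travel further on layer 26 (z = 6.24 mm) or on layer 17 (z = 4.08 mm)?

layer 26 (z = 6.24 mm)

Layer 26 (z = 6.24): the cube (footprint 8.5×5) is included at this height (perimeter 27.00 mm); the r=9 cylinder at (7, 8.5) contributes a regular 16-gon of circumradius 9 (perimeter = 2·16·9.000·sin(180°/16) = 56.19 mm); the cube at (4, -2) does not reach this height (z outside [6.5, 20.5]); Taking the union: the regions partially overlap (shared area 37.36 mm²), so the edge portions inside another operand are dropped and the merged outline is re-measured after clipping — boundary = 58.16 mm; the cube at (-2.5, 8) is not intersected at this z (z outside [2, 5]); Taking the first minus the rest: none of the subtracted shapes is present at this height, so the result so far is unchanged — boundary = 58.16 mm. So its perimeter = 58.16 mm. Layer 17 (z = 4.08): the 8.5×5 cube contributes its full rectangle (perimeter 27.00 mm); the cylinder at (7, 8.5) does not reach this height (z outside [4.5, 16]); the cube at (4, -2) is absent (z outside [6.5, 20.5]); Combining (union): only the 8.5×5 cube is present, so the union is just that shape — boundary = 27.00 mm; the cube at (-2.5, 8) (footprint 12.5×24.5) is included at this height (perimeter 74.00 mm); Subtracting the remaining from the first: starting from that combined region, the 12.5×24.5 cube at (-2.5, 8) misses the remaining region (no effect) — boundary = 27.00 mm. So its perimeter = 27.00 mm. Layer 26 is larger (58.16 vs 27.00 mm).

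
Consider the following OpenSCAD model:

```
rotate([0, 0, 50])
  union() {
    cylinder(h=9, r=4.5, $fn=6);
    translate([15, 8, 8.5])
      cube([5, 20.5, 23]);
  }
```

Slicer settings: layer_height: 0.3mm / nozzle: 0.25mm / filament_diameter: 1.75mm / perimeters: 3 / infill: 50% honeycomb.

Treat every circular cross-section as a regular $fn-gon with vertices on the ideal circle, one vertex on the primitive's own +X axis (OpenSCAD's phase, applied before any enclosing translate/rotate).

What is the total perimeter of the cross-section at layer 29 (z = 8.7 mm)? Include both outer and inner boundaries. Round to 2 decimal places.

At z = 8.7 mm: the r=4.5 cylinder gives a regular 6-gon of circumradius 4.5 (constant along its height) (perimeter = 2·6·4.500·sin(180°/6) = 27.00 mm); the cube at (15, 8) (footprint 5×20.5) is included at this height (perimeter 51.00 mm); Combining (union): the 2 present regions are separate (no shared area or edge), so areas and boundary lengths simply add and each stays a separate island — boundary = 78.00 mm; (whole slice rotated 50° about Z — lengths, areas and connectivity unchanged). Overall, the cross-section has 2 separate islands. Total boundary length (outer) = 78.00 mm.

78.00 mm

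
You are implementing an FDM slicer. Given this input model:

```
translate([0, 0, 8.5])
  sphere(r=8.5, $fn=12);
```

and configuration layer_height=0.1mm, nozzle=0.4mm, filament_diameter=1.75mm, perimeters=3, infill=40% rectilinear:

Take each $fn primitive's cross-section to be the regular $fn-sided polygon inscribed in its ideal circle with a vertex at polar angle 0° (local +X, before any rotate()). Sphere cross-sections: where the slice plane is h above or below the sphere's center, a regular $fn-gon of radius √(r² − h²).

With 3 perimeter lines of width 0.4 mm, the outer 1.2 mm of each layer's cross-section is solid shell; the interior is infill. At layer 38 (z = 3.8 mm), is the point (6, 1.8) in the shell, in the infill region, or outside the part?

shell

At z = 3.8 mm: the r=8.5 sphere slices to a regular 12-gon of circumradius 7.082 (√(r²−h²) with h=4.7 from center). Overall, the cross-section is a single solid region. The nearest boundary edge runs (7.08, 0.00)→(6.13, 3.54); distance from the point to it = 0.58 mm. The point is inside the cross-section, 0.58 mm from the nearest boundary — within the 1.2 mm shell band (3 × 0.4).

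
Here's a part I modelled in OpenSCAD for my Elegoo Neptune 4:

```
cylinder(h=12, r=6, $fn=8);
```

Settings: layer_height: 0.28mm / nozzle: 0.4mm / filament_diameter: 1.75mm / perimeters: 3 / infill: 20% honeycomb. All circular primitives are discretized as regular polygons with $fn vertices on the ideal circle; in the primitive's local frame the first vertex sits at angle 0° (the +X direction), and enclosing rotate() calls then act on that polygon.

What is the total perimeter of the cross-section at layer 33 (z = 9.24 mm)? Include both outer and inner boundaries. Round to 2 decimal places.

36.74 mm

At z = 9.24 mm: the cylinder: section is a regular 8-gon, circumradius r=6 (perimeter = 2·8·6.000·sin(180°/8) = 36.74 mm). Overall, the cross-section is a single solid region. Total boundary length (outer) = 36.74 mm.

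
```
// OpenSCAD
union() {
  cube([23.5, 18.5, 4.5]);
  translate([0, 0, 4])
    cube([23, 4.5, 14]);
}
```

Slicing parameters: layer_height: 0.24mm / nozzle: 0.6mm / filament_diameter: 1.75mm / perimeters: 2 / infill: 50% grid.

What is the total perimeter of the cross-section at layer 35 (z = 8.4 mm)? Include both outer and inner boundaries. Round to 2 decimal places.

At z = 8.4 mm: the cube is not intersected at this z (z outside [0, 4.5]); the 23×4.5 cube contributes its full rectangle (perimeter 55.00 mm); Combining (union): only the 23×4.5 cube is present, so the union is just that shape — boundary = 55.00 mm. Overall, the cross-section is a single solid region. Total boundary length (outer) = 55.00 mm.

55.00 mm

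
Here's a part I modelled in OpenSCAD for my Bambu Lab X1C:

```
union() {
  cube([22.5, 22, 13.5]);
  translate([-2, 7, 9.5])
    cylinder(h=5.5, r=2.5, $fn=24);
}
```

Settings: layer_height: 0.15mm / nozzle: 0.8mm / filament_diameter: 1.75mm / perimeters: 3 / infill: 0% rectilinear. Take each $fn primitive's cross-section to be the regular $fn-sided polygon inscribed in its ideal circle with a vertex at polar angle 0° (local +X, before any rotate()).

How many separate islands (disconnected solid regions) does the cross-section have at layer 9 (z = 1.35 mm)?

At z = 1.35 mm: the 22.5×22 cube contributes its full rectangle; the cylinder at (-2, 7) does not reach this height (z outside [9.5, 15]); Taking the union: only the 22.5×22 cube is present, so the union is just that shape — 1 connected region. Overall, the cross-section is a single solid region. Island count = 1.

1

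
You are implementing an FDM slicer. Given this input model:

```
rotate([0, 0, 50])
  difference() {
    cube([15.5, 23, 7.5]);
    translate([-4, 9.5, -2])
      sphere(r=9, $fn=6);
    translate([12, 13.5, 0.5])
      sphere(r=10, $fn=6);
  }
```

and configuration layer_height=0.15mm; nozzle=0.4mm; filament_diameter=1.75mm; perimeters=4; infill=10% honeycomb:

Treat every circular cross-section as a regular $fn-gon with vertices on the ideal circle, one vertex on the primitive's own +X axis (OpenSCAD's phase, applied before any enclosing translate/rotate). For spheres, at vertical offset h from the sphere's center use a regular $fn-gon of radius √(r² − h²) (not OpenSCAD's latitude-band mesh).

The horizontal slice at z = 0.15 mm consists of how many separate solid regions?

At z = 0.15 mm: the 15.5×23 cube contributes its full rectangle; the r=9 sphere at (-4, 9.5) contributes a regular 6-gon of circumradius √(9²−2.15²) = 8.739; the sphere at (12, 13.5): section is a regular 6-gon, circumradius = √(r²−h²) = √(10²−0.35²) = 9.994; After the difference (first − rest): starting from the 15.5×23 cube, the r=9 sphere at (-4, 9.5) partially overlaps it — only the 38.67 mm² overlap (of its 198.43 mm²) is removed, clipping the outline; the r=10 sphere at (12, 13.5) partially overlaps it — only the 188.48 mm² overlap (of its 259.49 mm²) is removed, clipping the outline — 2 connected regions; (rotated 50° about Z; rotation is an isometry so areas/perimeters/island counts are preserved). The result has 2 disconnected regions.

2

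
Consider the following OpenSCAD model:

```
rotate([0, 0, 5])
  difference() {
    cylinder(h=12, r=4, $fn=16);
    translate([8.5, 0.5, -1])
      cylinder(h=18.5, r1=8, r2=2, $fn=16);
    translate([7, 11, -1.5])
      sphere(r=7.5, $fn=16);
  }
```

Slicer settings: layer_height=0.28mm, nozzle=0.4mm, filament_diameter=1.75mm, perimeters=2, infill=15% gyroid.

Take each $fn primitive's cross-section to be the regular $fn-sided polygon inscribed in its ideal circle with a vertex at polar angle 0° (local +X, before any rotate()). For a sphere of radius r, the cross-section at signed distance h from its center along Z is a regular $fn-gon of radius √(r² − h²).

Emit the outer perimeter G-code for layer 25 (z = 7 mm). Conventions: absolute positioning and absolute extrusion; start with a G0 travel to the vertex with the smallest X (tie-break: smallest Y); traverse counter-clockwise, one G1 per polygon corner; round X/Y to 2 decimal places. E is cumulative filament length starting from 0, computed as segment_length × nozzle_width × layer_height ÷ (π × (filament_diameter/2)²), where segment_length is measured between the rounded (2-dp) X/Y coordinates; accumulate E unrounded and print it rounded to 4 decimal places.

G0 X-3.98 Y-0.35 Z7.00
G1 X-3.55 Y-1.85 E0.0727
G1 X-2.57 Y-3.06 E0.1452
G1 X-1.20 Y-3.81 E0.2179
G1 X0.35 Y-3.98 E0.2905
G1 X1.85 Y-3.55 E0.3632
G1 X3.06 Y-2.57 E0.4357
G1 X3.72 Y-1.37 E0.4994
G1 X3.63 Y-1.26 E0.5061
G1 X3.04 Y0.77 E0.6045
G1 X3.20 Y2.28 E0.6752
G1 X2.57 Y3.06 E0.7219
G1 X1.20 Y3.81 E0.7946
G1 X-0.35 Y3.98 E0.8672
G1 X-1.85 Y3.55 E0.9399
G1 X-3.06 Y2.57 E1.0124
G1 X-3.81 Y1.20 E1.0851
G1 X-3.98 Y-0.35 E1.1577

At z = 7 mm: the cylinder: section is a regular 16-gon, circumradius r=4; the cone at (8.5, 0.5): at t=0.432 of its height the radius interpolates to r₁+(r₂−r₁)t = 5.405, giving a regular 16-gon of that circumradius; the sphere at (7, 11) is absent (|z−center|=8.500 > r=7.5); After the difference (first − rest): starting from the r=4 cylinder, the cone at (8.5, 0.5) partially overlaps it — only the 1.90 mm² overlap (of its 89.45 mm²) is removed, clipping the outline — 1 connected region; (rotated 5° about Z; rotation is an isometry so areas/perimeters/island counts are preserved). The outline is a single polygon with 17 vertices. Extrusion per mm of travel: 0.4 × 0.28 / (π × 0.875²) = 0.046564. Accumulating E over each segment gives final E = 1.1577.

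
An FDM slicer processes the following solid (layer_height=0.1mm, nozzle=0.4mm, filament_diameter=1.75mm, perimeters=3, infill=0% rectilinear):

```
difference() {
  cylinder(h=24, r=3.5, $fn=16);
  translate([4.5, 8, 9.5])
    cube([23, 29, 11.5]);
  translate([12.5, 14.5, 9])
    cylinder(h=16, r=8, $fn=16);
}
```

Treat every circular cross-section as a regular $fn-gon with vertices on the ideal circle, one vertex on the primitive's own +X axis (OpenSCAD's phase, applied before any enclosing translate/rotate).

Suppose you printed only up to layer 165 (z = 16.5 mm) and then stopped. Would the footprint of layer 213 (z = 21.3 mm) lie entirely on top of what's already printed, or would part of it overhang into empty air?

Compare the two slices. At z = 16.5: the r=3.5 cylinder contributes a regular 16-gon of circumradius 3.5 (area = (16/2)·3.500²·sin(360°/16) = 37.50 mm²); the cube at (4.5, 8) (footprint 23×29) is included at this height (area 667.00 mm²); the r=8 cylinder at (12.5, 14.5) contributes a regular 16-gon of circumradius 8 (area = (16/2)·8.000²·sin(360°/16) = 195.93 mm²); Subtracting the remaining from the first: starting from the r=3.5 cylinder (37.50 mm²), the 23×29 cube at (4.5, 8) misses the remaining region (no effect); the r=8 cylinder at (12.5, 14.5) misses the remaining region (no effect) — area = 37.50 mm². At z = 21.3: the r=3.5 cylinder contributes a regular 16-gon of circumradius 3.5 (area = (16/2)·3.500²·sin(360°/16) = 37.50 mm²); the cube at (4.5, 8) is not intersected at this z (z outside [9.5, 21]); the cylinder at (12.5, 14.5): section is a regular 16-gon, circumradius r=8 (area = (16/2)·8.000²·sin(360°/16) = 195.93 mm²); Subtracting the remaining from the first: starting from the r=3.5 cylinder (37.50 mm²), the r=8 cylinder at (12.5, 14.5) misses the remaining region (no effect) — area = 37.50 mm². Checking containment: the cross-section at z = 21.3 is a subset of the cross-section at z = 16.5.

entirely on top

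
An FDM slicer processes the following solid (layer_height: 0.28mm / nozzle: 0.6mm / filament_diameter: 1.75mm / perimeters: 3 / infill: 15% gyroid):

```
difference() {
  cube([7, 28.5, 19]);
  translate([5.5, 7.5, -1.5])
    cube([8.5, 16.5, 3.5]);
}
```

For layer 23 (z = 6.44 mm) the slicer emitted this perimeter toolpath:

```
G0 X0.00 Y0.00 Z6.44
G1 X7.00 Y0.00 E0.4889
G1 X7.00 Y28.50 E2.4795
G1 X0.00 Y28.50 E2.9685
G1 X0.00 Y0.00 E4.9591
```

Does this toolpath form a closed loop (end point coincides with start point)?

Start point (G0): (0.00, 0.00). End point (last G1): the path returns to the start — closed.

yes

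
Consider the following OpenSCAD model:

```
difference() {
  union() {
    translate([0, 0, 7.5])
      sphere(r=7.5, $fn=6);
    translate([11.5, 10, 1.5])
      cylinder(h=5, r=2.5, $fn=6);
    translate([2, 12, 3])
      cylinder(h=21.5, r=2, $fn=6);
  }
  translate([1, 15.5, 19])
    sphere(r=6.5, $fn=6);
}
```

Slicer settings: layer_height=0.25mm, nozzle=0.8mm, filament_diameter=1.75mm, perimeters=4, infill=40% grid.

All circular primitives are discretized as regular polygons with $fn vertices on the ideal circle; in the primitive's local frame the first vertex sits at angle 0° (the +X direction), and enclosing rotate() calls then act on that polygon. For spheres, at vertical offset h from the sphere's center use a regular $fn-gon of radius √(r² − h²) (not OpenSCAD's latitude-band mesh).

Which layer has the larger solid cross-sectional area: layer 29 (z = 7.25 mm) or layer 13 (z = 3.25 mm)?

Layer 29 (z = 7.25): the sphere: section is a regular 6-gon, circumradius = √(r²−h²) = √(7.5²−0.25²) = 7.496 (area = (6/2)·7.496²·sin(360°/6) = 145.98 mm²); the cylinder at (11.5, 10) is not intersected at this z (z outside [1.5, 6.5]); the r=2 cylinder at (2, 12) contributes a regular 6-gon of circumradius 2 (area = (6/2)·2.000²·sin(360°/6) = 10.39 mm²); Combining (union): the 2 present regions are separate (no shared area or edge), so areas and boundary lengths simply add and each stays a separate island — area = 156.37 mm²; the sphere at (1, 15.5) is absent (|z−center|=11.750 > r=6.5); Subtracting the remaining from the first: none of the subtracted shapes is present at this height, so that combined region is unchanged — area = 156.37 mm². So its area = 156.37 mm². Layer 13 (z = 3.25): the r=7.5 sphere contributes a regular 6-gon of circumradius √(7.5²−4.25²) = 6.180 (area = (6/2)·6.180²·sin(360°/6) = 99.21 mm²); the r=2.5 cylinder at (11.5, 10) gives a regular 6-gon of circumradius 2.5 (constant along its height) (area = (6/2)·2.500²·sin(360°/6) = 16.24 mm²); the r=2 cylinder at (2, 12) gives a regular 6-gon of circumradius 2 (constant along its height) (area = (6/2)·2.000²·sin(360°/6) = 10.39 mm²); Merging all regions: the 3 present regions are separate (no shared area or edge), so areas and boundary lengths simply add and each stays a separate island — area = 125.84 mm²; the sphere at (1, 15.5) does not reach this height (|z−center|=15.750 > r=6.5); After the difference (first − rest): none of the subtracted shapes is present at this height, so that combined region is unchanged — area = 125.84 mm². So its area = 125.84 mm². Layer 29 is larger (156.37 vs 125.84 mm²).

layer 29 (z = 7.25 mm)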